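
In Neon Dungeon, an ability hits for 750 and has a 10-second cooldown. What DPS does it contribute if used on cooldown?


DPS = damage / cooldown
= 750 / 10
= 75.00

75.00 DPS


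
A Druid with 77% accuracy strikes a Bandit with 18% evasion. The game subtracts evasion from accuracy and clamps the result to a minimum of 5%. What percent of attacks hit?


accuracy - evasion = 77 - 18 = 59
Apply floor: max(59, 5) = 59
Hit chance = 59%

59%


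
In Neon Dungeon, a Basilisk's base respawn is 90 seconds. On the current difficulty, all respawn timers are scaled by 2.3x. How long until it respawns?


Respawn time = base * multiplier
= 90 * 2.3
= 207.0 seconds

207.0 seconds


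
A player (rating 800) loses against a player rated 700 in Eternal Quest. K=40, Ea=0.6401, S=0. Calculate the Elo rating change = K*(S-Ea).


Elo update: delta = K * (S - Ea), where S = 0 (loses)
S - Ea = 0 - 0.6401 = -0.6401
Rating change = 40 * -0.6401
= -25.60

-25.60 rating points


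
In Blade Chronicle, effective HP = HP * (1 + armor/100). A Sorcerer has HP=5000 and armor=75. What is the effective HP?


EHP = 5000 * (1 + 75/100)
= 5000 * (1 + 0.75)
= 5000 * 1.75
= 8750.0

8750.0 EHP


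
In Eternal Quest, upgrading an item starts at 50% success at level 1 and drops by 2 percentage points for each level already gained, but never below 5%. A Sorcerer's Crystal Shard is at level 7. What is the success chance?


raw_rate = 50 - 2 * (7 - 1)
= 50 - 2 * 6
= 50 - 12
= 38
Apply floor: max(38, 5) = 38%

38%


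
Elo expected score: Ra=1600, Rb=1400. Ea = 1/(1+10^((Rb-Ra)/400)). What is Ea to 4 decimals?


Elo expected score: Ea = 1/(1 + 10^((Rb-Ra)/400))
Rb - Ra = 1400 - 1600 = -200
(Rb-Ra)/400 = -200/400 = -0.5
10^-0.5 = 0.316228
Ea = 1/(1 + 0.316228) = 1/1.316228 = 0.7597

0.7597


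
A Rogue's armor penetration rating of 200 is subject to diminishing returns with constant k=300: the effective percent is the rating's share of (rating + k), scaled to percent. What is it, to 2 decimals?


effective% = rating / (rating + k) * 100
= 200 / (200 + 300) * 100
= 200 / 500 * 100
= 0.4 * 100
= 40.00%

40.00%


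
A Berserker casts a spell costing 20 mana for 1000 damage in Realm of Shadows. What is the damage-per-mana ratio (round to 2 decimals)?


Efficiency = damage / mana
= 1000 / 20
= 50.00

50.00 dmg/mana


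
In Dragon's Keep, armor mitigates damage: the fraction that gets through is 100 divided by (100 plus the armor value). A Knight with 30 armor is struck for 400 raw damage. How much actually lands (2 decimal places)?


actual = 400 * 100 / (100 + 30)
= 400 * 100 / 130
= 40000 / 130
= 307.69

307.69 damage


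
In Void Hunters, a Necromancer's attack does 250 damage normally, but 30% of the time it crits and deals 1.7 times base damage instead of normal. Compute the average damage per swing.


E[dmg] = base * (1 + crit_chance * (crit_mult - 1))
cc as decimal = 30/100 = 0.3
cm - 1 = 1.7 - 1 = 0.7
Bonus factor = 0.3 * 0.7 = 0.21
Total multiplier = 1 + 0.21 = 1.21
Expected damage = 250 * 1.21 = 302.50

302.50 damage


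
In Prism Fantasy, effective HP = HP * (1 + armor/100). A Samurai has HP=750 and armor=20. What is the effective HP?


EHP = 750 * (1 + 20/100)
= 750 * (1 + 0.2)
= 750 * 1.2
= 900.0

900.0 EHP


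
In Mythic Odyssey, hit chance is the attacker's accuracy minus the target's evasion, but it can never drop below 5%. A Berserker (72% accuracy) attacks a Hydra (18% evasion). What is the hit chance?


accuracy - evasion = 72 - 18 = 54
Apply floor: max(54, 5) = 54
Hit chance = 54%

54%


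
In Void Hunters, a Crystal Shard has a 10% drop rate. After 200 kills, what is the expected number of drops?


Expected drops = kills * (drop_rate / 100)
= 200 * (10 / 100)
= 200 * 0.1
= 20.0

20.0 drops


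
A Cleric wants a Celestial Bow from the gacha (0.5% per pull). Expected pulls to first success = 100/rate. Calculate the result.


Expected pulls for a geometric distribution = 1/p = 100 / rate%
= 100 / 0.5
= 200.0

200.0 pulls


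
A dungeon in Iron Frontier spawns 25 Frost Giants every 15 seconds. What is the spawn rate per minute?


Spawns per minute = count * (60 / interval)
= 25 * (60 / 15)
= 25 * 4.0
= 100.0

100.0 per minute


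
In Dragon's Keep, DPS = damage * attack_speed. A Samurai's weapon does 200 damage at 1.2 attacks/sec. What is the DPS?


DPS = damage * attack_speed
= 200 * 1.2
= 240.0

240.0 DPS


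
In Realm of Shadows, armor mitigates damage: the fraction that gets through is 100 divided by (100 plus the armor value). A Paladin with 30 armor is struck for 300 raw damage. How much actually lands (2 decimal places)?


actual = 300 * 100 / (100 + 30)
= 300 * 100 / 130
= 30000 / 130
= 230.77

230.77 damage


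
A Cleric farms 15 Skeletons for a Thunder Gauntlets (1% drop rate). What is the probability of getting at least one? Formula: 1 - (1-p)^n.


P(at least one) = 1 - P(none) = 1 - (1-p)^n
p = 1/100 = 0.01
1 - p = 0.99
(1 - p)^15 = 0.99^15 = 0.860058
P(at least one) = 1 - 0.860058 = 0.1399

0.1399


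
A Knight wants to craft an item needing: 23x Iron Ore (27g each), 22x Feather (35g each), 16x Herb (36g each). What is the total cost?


Cost breakdown:
  Iron Ore: 23 * 27 = 621
  Feather: 22 * 35 = 770
  Herb: 16 * 36 = 576
Total = 621 + 770 + 576 = 1967

1967 gold


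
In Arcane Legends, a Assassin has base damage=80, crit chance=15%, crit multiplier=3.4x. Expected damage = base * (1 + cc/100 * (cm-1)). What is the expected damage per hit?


E[dmg] = base * (1 + crit_chance * (crit_mult - 1))
cc as decimal = 15/100 = 0.15
cm - 1 = 3.4 - 1 = 2.4
Bonus factor = 0.15 * 2.4 = 0.36
Total multiplier = 1 + 0.36 = 1.36
Expected damage = 80 * 1.36 = 108.80

108.80 damage


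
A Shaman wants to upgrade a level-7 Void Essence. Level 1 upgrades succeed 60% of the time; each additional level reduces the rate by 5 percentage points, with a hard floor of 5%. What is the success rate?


raw_rate = 60 - 5 * (7 - 1)
= 60 - 5 * 6
= 60 - 30
= 30
Apply floor: max(30, 5) = 30%

30%


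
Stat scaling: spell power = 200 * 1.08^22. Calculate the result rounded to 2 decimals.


value = base * growth^level
= 200 * 1.08^22
= 200 * 5.43654
= 1087.31

1087.31 spell power


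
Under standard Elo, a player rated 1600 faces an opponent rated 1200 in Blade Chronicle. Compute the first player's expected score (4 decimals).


Elo expected score: Ea = 1/(1 + 10^((Rb-Ra)/400))
Rb - Ra = 1200 - 1600 = -400
(Rb-Ra)/400 = -400/400 = -1.0
10^-1.0 = 0.1
Ea = 1/(1 + 0.1) = 1/1.1 = 0.9091

0.9091


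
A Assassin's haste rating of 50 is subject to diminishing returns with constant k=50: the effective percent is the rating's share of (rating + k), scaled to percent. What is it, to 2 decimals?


effective% = rating / (rating + k) * 100
= 50 / (50 + 50) * 100
= 50 / 100 * 100
= 0.5 * 100
= 50.00%

50.00%


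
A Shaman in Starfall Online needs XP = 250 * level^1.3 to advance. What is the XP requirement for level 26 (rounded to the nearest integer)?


XP = 250 * level^1.3
Substitute level = 26:
XP = 250 * 26^1.3
= 250 * 69.09798
= 17274

17274 XP


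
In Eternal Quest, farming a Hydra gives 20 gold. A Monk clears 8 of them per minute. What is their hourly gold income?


Gold per minute = 20 * 8 = 160
Gold per hour = 160 * 60 = 9600

9600 gold/hour


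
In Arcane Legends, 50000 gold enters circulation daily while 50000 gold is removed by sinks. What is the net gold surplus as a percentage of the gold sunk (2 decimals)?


Net gold = 50000 - 50000 = 0
Inflation rate = net / sunk * 100 = 0 / 50000 * 100
= 0.0 * 100
= 0.00%

0.00%


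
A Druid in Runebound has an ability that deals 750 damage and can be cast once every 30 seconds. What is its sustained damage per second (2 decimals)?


DPS = damage / cooldown
= 750 / 30
= 25.00

25.00 DPS


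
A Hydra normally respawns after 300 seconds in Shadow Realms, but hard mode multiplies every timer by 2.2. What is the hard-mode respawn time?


Respawn time = base * multiplier
= 300 * 2.2
= 660.0 seconds

660.0 seconds


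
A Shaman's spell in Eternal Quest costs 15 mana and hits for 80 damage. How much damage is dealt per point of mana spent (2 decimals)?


Efficiency = damage / mana
= 80 / 15
= 5.33

5.33 dmg/mana


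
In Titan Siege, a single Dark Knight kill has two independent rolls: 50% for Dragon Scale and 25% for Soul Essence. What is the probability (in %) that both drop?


For independent events, P(both) = P(A) * P(B)
= 50% * 25%
= 1250 / 100 %
= 12.5%

12.5%


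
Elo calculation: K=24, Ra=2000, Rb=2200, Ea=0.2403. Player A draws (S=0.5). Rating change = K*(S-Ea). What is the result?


Elo update: delta = K * (S - Ea), where S = 0.5 (draws)
S - Ea = 0.5 - 0.2403 = 0.2597
Rating change = 24 * 0.2597
= 6.23

6.23 rating points


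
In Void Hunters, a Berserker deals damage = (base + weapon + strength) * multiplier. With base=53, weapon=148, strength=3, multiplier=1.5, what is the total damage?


Sum base + weapon + str = 53 + 148 + 3 = 204
Multiply by 1.5:
204 * 1.5 = 306.0

306.0 damage


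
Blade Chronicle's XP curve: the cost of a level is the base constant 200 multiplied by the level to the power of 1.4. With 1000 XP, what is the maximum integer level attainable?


XP = 200 * level^1.4, so level = (XP / 200)^(1/1.4)
= (1000 / 200)^(1/1.4)
= 5.0^0.7143
= 3.1569
Floor: level = 3

level 3


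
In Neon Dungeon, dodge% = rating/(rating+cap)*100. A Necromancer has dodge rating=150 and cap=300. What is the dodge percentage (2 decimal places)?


dodge% = 150 / (150 + 300) * 100
= 150 / 450 * 100
= 0.333333 * 100
= 33.33%

33.33%


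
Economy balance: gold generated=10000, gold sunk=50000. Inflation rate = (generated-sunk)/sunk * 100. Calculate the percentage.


Net gold = 10000 - 50000 = -40000
Inflation rate = net / sunk * 100 = -40000 / 50000 * 100
= -0.8 * 100
= -80.00%

-80.00%


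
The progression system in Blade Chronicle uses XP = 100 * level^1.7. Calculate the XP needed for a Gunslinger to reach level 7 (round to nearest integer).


XP = 100 * level^1.7
Substitute level = 7:
XP = 100 * 7^1.7
= 100 * 27.3317
= 2733

2733 XP


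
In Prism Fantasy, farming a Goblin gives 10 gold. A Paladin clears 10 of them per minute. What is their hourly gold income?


Gold per minute = 10 * 10 = 100
Gold per hour = 100 * 60 = 6000

6000 gold/hour


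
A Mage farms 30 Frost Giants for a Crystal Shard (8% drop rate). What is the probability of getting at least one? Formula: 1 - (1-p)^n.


P(at least one) = 1 - P(none) = 1 - (1-p)^n
p = 8/100 = 0.08
1 - p = 0.92
(1 - p)^30 = 0.92^30 = 0.081966
P(at least one) = 1 - 0.081966 = 0.9180

0.9180


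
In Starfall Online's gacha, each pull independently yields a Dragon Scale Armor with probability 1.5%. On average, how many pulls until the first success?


Expected pulls for a geometric distribution = 1/p = 100 / rate%
= 100 / 1.5
= 66.67

66.67 pulls


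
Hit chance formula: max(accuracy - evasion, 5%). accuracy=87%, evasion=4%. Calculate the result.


accuracy - evasion = 87 - 4 = 83
Apply floor: max(83, 5) = 83
Hit chance = 83%

83%


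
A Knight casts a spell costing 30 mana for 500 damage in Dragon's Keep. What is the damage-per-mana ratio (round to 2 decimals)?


Efficiency = damage / mana
= 500 / 30
= 16.67

16.67 dmg/mana


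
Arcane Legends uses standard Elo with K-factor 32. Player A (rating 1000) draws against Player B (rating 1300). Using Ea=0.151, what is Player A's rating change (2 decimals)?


Elo update: delta = K * (S - Ea), where S = 0.5 (draws)
S - Ea = 0.5 - 0.151 = 0.349
Rating change = 32 * 0.349
= 11.17

11.17 rating points


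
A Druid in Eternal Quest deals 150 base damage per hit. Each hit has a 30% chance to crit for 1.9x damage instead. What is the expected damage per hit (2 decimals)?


E[dmg] = base * (1 + crit_chance * (crit_mult - 1))
cc as decimal = 30/100 = 0.3
cm - 1 = 1.9 - 1 = 0.9
Bonus factor = 0.3 * 0.9 = 0.27
Total multiplier = 1 + 0.27 = 1.27
Expected damage = 150 * 1.27 = 190.50

190.50 damage


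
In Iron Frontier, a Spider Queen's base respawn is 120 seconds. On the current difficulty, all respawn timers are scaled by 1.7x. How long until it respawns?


Respawn time = base * multiplier
= 120 * 1.7
= 204.0 seconds

204.0 seconds


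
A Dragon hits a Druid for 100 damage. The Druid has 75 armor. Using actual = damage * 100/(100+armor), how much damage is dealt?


actual = 100 * 100 / (100 + 75)
= 100 * 100 / 175
= 10000 / 175
= 57.14

57.14 damage


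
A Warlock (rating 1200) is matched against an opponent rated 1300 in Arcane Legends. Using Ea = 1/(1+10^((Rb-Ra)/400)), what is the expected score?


Elo expected score: Ea = 1/(1 + 10^((Rb-Ra)/400))
Rb - Ra = 1300 - 1200 = 100
(Rb-Ra)/400 = 100/400 = 0.25
10^0.25 = 1.778279
Ea = 1/(1 + 1.778279) = 1/2.778279 = 0.3599

0.3599


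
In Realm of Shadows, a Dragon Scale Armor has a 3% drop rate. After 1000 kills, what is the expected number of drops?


Expected drops = kills * (drop_rate / 100)
= 1000 * (3 / 100)
= 1000 * 0.03
= 30.0

30.0 drops


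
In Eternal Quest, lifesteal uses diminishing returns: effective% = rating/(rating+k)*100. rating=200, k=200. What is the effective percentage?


effective% = rating / (rating + k) * 100
= 200 / (200 + 200) * 100
= 200 / 400 * 100
= 0.5 * 100
= 50.00%

50.00%


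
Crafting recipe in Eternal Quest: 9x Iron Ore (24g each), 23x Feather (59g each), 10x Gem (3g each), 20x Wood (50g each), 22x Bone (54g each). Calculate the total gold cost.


Cost breakdown:
  Iron Ore: 9 * 24 = 216
  Feather: 23 * 59 = 1357
  Gem: 10 * 3 = 30
  Wood: 20 * 50 = 1000
  Bone: 22 * 54 = 1188
Total = 216 + 1357 + 30 + 1000 + 1188 = 3791

3791 gold


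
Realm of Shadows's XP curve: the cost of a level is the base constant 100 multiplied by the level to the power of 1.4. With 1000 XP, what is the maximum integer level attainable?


XP = 100 * level^1.4, so level = (XP / 100)^(1/1.4)
= (1000 / 100)^(1/1.4)
= 10.0^0.7143
= 5.1795
Floor: level = 5

level 5


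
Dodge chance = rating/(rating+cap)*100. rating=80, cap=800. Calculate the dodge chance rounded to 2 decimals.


dodge% = 80 / (80 + 800) * 100
= 80 / 880 * 100
= 0.090909 * 100
= 9.09%

9.09%


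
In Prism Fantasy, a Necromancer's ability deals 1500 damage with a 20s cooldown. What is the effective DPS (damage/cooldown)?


DPS = damage / cooldown
= 1500 / 20
= 75.00

75.00 DPS


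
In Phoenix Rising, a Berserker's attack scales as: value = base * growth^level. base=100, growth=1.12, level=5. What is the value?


value = base * growth^level
= 100 * 1.12^5
= 100 * 1.762342
= 176.23

176.23 attack


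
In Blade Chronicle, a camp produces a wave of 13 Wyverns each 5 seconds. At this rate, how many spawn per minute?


Spawns per minute = count * (60 / interval)
= 13 * (60 / 5)
= 13 * 12.0
= 156.0

156.0 per minute


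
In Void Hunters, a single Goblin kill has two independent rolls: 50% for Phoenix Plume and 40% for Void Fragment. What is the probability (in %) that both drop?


For independent events, P(both) = P(A) * P(B)
= 50% * 40%
= 2000 / 100 %
= 20.0%

20.0%


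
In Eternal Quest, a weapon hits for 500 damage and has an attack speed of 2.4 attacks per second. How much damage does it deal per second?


DPS = damage * attack_speed
= 500 * 2.4
= 1200.0

1200.0 DPS


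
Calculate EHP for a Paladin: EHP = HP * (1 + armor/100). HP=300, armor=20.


EHP = 300 * (1 + 20/100)
= 300 * (1 + 0.2)
= 300 * 1.2
= 360.0

360.0 EHP


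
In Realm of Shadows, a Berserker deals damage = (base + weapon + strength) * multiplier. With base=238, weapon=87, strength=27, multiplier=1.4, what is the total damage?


Sum base + weapon + str = 238 + 87 + 27 = 352
Multiply by 1.4:
352 * 1.4 = 492.8

492.8 damage


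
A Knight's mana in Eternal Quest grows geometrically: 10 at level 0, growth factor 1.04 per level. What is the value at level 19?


value = base * growth^level
= 10 * 1.04^19
= 10 * 2.106849
= 21.07

21.07 mana


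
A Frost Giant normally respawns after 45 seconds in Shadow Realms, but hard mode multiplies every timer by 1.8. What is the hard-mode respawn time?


Respawn time = base * multiplier
= 45 * 1.8
= 81.0 seconds

81.0 seconds


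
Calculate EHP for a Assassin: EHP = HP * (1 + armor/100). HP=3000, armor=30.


EHP = 3000 * (1 + 30/100)
= 3000 * (1 + 0.3)
= 3000 * 1.3
= 3900.0

3900.0 EHP


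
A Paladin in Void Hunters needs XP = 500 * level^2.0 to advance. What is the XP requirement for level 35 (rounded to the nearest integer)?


XP = 500 * level^2.0
Substitute level = 35:
XP = 500 * 35^2.0
= 500 * 1225.0
= 612500

612500 XP


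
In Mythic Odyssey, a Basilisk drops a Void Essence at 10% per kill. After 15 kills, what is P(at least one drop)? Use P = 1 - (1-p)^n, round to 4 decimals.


P(at least one) = 1 - P(none) = 1 - (1-p)^n
p = 10/100 = 0.1
1 - p = 0.9
(1 - p)^15 = 0.9^15 = 0.205891
P(at least one) = 1 - 0.205891 = 0.7941

0.7941


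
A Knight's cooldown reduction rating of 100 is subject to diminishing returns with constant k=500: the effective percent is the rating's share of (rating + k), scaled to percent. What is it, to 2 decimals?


effective% = rating / (rating + k) * 100
= 100 / (100 + 500) * 100
= 100 / 600 * 100
= 0.166667 * 100
= 16.67%

16.67%


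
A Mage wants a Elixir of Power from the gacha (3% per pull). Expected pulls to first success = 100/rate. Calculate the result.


Expected pulls for a geometric distribution = 1/p = 100 / rate%
= 100 / 3
= 33.33

33.33 pulls


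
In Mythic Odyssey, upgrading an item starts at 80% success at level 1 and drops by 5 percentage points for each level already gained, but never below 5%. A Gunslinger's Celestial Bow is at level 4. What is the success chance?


raw_rate = 80 - 5 * (4 - 1)
= 80 - 5 * 3
= 80 - 15
= 65
Apply floor: max(65, 5) = 65%

65%


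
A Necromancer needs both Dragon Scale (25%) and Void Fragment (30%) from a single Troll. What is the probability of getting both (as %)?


For independent events, P(both) = P(A) * P(B)
= 25% * 30%
= 750 / 100 %
= 7.5%

7.5%


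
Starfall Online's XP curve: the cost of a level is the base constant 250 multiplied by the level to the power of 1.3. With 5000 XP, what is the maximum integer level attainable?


XP = 250 * level^1.3, so level = (XP / 250)^(1/1.3)
= (5000 / 250)^(1/1.3)
= 20.0^0.7692
= 10.0183
Floor: level = 10

level 10


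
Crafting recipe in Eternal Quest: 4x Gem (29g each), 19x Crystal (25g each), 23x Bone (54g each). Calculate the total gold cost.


Cost breakdown:
  Gem: 4 * 29 = 116
  Crystal: 19 * 25 = 475
  Bone: 23 * 54 = 1242
Total = 116 + 475 + 1242 = 1833

1833 gold


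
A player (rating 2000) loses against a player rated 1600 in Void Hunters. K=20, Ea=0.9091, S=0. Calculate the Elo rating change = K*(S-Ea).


Elo update: delta = K * (S - Ea), where S = 0 (loses)
S - Ea = 0 - 0.9091 = -0.9091
Rating change = 20 * -0.9091
= -18.18

-18.18 rating points


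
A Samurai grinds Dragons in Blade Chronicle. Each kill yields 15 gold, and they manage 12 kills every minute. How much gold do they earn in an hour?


Gold per minute = 15 * 12 = 180
Gold per hour = 180 * 60 = 10800

10800 gold/hour


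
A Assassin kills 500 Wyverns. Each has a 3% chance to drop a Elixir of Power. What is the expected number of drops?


Expected drops = kills * (drop_rate / 100)
= 500 * (3 / 100)
= 500 * 0.03
= 15.0

15.0 drops


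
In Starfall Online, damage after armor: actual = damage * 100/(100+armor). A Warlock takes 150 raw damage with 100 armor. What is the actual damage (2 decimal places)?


actual = 150 * 100 / (100 + 100)
= 150 * 100 / 200
= 15000 / 200
= 75.00

75.00 damage


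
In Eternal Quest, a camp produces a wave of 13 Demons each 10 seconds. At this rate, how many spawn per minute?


Spawns per minute = count * (60 / interval)
= 13 * (60 / 10)
= 13 * 6.0
= 78.0

78.0 per minute


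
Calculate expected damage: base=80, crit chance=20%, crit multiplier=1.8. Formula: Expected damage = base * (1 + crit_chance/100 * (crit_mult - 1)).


E[dmg] = base * (1 + crit_chance * (crit_mult - 1))
cc as decimal = 20/100 = 0.2
cm - 1 = 1.8 - 1 = 0.8
Bonus factor = 0.2 * 0.8 = 0.16
Total multiplier = 1 + 0.16 = 1.16
Expected damage = 80 * 1.16 = 92.80

92.80 damage


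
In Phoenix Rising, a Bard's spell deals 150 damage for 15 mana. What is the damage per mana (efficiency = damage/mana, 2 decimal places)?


Efficiency = damage / mana
= 150 / 15
= 10.00

10.00 dmg/mana


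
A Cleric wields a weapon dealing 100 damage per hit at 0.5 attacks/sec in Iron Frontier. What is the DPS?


DPS = damage * attack_speed
= 100 * 0.5
= 50.0

50.0 DPS


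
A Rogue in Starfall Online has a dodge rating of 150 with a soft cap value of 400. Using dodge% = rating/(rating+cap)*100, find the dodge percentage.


dodge% = 150 / (150 + 400) * 100
= 150 / 550 * 100
= 0.272727 * 100
= 27.27%

27.27%


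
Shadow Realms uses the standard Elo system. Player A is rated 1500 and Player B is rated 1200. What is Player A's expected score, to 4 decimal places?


Elo expected score: Ea = 1/(1 + 10^((Rb-Ra)/400))
Rb - Ra = 1200 - 1500 = -300
(Rb-Ra)/400 = -300/400 = -0.75
10^-0.75 = 0.177828
Ea = 1/(1 + 0.177828) = 1/1.177828 = 0.8490

0.8490


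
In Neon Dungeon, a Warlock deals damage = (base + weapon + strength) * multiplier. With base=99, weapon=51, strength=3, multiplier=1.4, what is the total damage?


Sum base + weapon + str = 99 + 51 + 3 = 153
Multiply by 1.4:
153 * 1.4 = 214.2

214.2 damage


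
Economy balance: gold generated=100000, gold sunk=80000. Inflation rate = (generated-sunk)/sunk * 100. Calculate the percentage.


Net gold = 100000 - 80000 = 20000
Inflation rate = net / sunk * 100 = 20000 / 80000 * 100
= 0.25 * 100
= 25.00%

25.00%


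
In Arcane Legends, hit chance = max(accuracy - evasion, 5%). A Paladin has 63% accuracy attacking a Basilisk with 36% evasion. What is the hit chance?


accuracy - evasion = 63 - 36 = 27
Apply floor: max(27, 5) = 27
Hit chance = 27%

27%


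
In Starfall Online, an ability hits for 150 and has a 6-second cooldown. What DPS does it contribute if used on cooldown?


DPS = damage / cooldown
= 150 / 6
= 25.00

25.00 DPS


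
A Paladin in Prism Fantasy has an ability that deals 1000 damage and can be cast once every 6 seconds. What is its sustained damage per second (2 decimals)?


DPS = damage / cooldown
= 1000 / 6
= 166.67

166.67 DPS


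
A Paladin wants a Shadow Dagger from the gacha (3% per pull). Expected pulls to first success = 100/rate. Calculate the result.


Expected pulls for a geometric distribution = 1/p = 100 / rate%
= 100 / 3
= 33.33

33.33 pulls


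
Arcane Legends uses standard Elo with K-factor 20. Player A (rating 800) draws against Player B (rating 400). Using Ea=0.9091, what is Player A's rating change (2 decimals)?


Elo update: delta = K * (S - Ea), where S = 0.5 (draws)
S - Ea = 0.5 - 0.9091 = -0.4091
Rating change = 20 * -0.4091
= -8.18

-8.18 rating points


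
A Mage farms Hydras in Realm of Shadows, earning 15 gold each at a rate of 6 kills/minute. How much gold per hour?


Gold per minute = 15 * 6 = 90
Gold per hour = 90 * 60 = 5400

5400 gold/hour


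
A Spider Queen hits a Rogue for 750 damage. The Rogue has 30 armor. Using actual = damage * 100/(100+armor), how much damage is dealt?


actual = 750 * 100 / (100 + 30)
= 750 * 100 / 130
= 75000 / 130
= 576.92

576.92 damage


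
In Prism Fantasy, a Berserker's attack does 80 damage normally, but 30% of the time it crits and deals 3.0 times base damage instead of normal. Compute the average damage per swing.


E[dmg] = base * (1 + crit_chance * (crit_mult - 1))
cc as decimal = 30/100 = 0.3
cm - 1 = 3.0 - 1 = 2.0
Bonus factor = 0.3 * 2.0 = 0.6
Total multiplier = 1 + 0.6 = 1.6
Expected damage = 80 * 1.6 = 128.00

128.00 damage


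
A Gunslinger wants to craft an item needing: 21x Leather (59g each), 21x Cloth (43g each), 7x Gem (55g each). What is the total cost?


Cost breakdown:
  Leather: 21 * 59 = 1239
  Cloth: 21 * 43 = 903
  Gem: 7 * 55 = 385
Total = 1239 + 903 + 385 = 2527

2527 gold


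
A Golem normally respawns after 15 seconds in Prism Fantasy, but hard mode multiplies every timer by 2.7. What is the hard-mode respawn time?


Respawn time = base * multiplier
= 15 * 2.7
= 40.5 seconds

40.5 seconds


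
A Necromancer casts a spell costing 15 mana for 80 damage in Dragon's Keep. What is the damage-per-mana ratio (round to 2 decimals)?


Efficiency = damage / mana
= 80 / 15
= 5.33

5.33 dmg/mana


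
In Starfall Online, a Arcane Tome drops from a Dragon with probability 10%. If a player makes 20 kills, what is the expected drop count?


Expected drops = kills * (drop_rate / 100)
= 20 * (10 / 100)
= 20 * 0.1
= 2.0

2.0 drops


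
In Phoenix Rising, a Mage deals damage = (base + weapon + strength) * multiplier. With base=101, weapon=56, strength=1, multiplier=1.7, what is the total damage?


Sum base + weapon + str = 101 + 56 + 1 = 158
Multiply by 1.7:
158 * 1.7 = 268.6

268.6 damage


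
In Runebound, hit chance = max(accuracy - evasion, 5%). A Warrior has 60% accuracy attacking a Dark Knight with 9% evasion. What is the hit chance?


accuracy - evasion = 60 - 9 = 51
Apply floor: max(51, 5) = 51
Hit chance = 51%

51%


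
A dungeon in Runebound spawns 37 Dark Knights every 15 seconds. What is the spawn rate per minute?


Spawns per minute = count * (60 / interval)
= 37 * (60 / 15)
= 37 * 4.0
= 148.0

148.0 per minute


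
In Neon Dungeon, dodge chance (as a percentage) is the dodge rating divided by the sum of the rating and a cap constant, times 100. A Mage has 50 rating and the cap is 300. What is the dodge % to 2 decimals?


dodge% = 50 / (50 + 300) * 100
= 50 / 350 * 100
= 0.142857 * 100
= 14.29%

14.29%


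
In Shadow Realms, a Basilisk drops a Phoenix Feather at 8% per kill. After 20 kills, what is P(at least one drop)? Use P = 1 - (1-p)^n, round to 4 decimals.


P(at least one) = 1 - P(none) = 1 - (1-p)^n
p = 8/100 = 0.08
1 - p = 0.92
(1 - p)^20 = 0.92^20 = 0.188693
P(at least one) = 1 - 0.188693 = 0.8113

0.8113


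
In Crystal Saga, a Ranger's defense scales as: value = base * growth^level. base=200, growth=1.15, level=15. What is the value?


value = base * growth^level
= 200 * 1.15^15
= 200 * 8.137062
= 1627.41

1627.41 defense


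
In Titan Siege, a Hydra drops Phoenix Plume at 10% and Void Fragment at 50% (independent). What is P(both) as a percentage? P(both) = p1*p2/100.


For independent events, P(both) = P(A) * P(B)
= 10% * 50%
= 500 / 100 %
= 5.0%

5.0%


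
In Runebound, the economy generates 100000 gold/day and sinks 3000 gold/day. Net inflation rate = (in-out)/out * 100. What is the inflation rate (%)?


Net gold = 100000 - 3000 = 97000
Inflation rate = net / sunk * 100 = 97000 / 3000 * 100
= 32.333333 * 100
= 3233.33%

3233.33%


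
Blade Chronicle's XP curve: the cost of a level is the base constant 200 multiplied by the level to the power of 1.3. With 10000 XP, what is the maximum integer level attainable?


XP = 200 * level^1.3, so level = (XP / 200)^(1/1.3)
= (10000 / 200)^(1/1.3)
= 50.0^0.7692
= 20.2722
Floor: level = 20

level 20


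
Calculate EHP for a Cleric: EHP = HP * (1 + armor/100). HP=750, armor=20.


EHP = 750 * (1 + 20/100)
= 750 * (1 + 0.2)
= 750 * 1.2
= 900.0

900.0 EHP


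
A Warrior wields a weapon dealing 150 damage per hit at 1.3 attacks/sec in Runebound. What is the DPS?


DPS = damage * attack_speed
= 150 * 1.3
= 195.0

195.0 DPS


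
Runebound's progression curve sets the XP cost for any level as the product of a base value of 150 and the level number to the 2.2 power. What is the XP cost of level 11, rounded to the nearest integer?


XP = 150 * level^2.2
Substitute level = 11:
XP = 150 * 11^2.2
= 150 * 195.4627
= 29319

29319 XP


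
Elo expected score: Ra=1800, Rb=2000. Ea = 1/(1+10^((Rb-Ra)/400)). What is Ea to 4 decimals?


Elo expected score: Ea = 1/(1 + 10^((Rb-Ra)/400))
Rb - Ra = 2000 - 1800 = 200
(Rb-Ra)/400 = 200/400 = 0.5
10^0.5 = 3.162278
Ea = 1/(1 + 3.162278) = 1/4.162278 = 0.2403

0.2403


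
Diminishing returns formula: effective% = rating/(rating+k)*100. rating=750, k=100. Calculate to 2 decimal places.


effective% = rating / (rating + k) * 100
= 750 / (750 + 100) * 100
= 750 / 850 * 100
= 0.882353 * 100
= 88.24%

88.24%


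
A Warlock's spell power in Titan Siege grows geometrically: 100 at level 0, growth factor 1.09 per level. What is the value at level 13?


value = base * growth^level
= 100 * 1.09^13
= 100 * 3.065805
= 306.58

306.58 spell power


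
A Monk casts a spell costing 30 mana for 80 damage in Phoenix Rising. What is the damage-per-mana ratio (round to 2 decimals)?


Efficiency = damage / mana
= 80 / 30
= 2.67

2.67 dmg/mana


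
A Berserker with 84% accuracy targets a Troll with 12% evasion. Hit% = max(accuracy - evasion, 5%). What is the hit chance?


accuracy - evasion = 84 - 12 = 72
Apply floor: max(72, 5) = 72
Hit chance = 72%

72%


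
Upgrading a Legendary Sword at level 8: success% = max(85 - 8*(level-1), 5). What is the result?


raw_rate = 85 - 8 * (8 - 1)
= 85 - 8 * 7
= 85 - 56
= 29
Apply floor: max(29, 5) = 29%

29%


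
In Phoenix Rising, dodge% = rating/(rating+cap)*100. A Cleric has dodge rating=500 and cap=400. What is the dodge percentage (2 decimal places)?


dodge% = 500 / (500 + 400) * 100
= 500 / 900 * 100
= 0.555556 * 100
= 55.56%

55.56%


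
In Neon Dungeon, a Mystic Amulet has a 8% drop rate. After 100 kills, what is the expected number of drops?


Expected drops = kills * (drop_rate / 100)
= 100 * (8 / 100)
= 100 * 0.08
= 8.0

8.0 drops


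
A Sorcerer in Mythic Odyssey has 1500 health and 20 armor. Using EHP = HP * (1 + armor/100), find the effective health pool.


EHP = 1500 * (1 + 20/100)
= 1500 * (1 + 0.2)
= 1500 * 1.2
= 1800.0

1800.0 EHP


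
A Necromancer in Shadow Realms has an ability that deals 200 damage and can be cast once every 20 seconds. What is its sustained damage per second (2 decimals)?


DPS = damage / cooldown
= 200 / 20
= 10.00

10.00 DPS


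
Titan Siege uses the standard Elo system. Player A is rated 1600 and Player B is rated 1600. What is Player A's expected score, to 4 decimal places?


Elo expected score: Ea = 1/(1 + 10^((Rb-Ra)/400))
Rb - Ra = 1600 - 1600 = 0
(Rb-Ra)/400 = 0/400 = 0.0
10^0.0 = 1.0
Ea = 1/(1 + 1.0) = 1/2.0 = 0.5000

0.5000


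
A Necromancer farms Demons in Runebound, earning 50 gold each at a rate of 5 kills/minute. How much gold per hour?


Gold per minute = 50 * 5 = 250
Gold per hour = 250 * 60 = 15000

15000 gold/hour


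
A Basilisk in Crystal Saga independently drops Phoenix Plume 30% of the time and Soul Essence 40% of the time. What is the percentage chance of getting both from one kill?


For independent events, P(both) = P(A) * P(B)
= 30% * 40%
= 1200 / 100 %
= 12.0%

12.0%


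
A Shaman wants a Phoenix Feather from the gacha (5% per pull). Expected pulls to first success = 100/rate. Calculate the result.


Expected pulls for a geometric distribution = 1/p = 100 / rate%
= 100 / 5
= 20.0

20.0 pulls


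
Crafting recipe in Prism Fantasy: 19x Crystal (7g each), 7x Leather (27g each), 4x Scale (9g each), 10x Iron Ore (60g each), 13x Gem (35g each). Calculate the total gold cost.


Cost breakdown:
  Crystal: 19 * 7 = 133
  Leather: 7 * 27 = 189
  Scale: 4 * 9 = 36
  Iron Ore: 10 * 60 = 600
  Gem: 13 * 35 = 455
Total = 133 + 189 + 36 + 600 + 455 = 1413

1413 gold


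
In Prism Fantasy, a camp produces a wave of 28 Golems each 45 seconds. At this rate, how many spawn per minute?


Spawns per minute = count * (60 / interval)
= 28 * (60 / 45)
= 28 * 1.3333
= 37.33

37.33 per minute


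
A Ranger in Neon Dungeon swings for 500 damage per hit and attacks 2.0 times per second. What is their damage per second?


DPS = damage * attack_speed
= 500 * 2.0
= 1000.0

1000.0 DPS


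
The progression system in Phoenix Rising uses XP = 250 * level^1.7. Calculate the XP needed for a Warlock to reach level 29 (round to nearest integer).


XP = 250 * level^1.7
Substitute level = 29:
XP = 250 * 29^1.7
= 250 * 306.2504
= 76563

76563 XP


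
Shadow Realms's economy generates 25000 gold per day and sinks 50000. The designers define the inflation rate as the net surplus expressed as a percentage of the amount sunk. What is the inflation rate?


Net gold = 25000 - 50000 = -25000
Inflation rate = net / sunk * 100 = -25000 / 50000 * 100
= -0.5 * 100
= -50.00%

-50.00%


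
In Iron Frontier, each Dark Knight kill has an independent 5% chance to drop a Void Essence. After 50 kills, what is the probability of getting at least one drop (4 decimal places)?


P(at least one) = 1 - P(none) = 1 - (1-p)^n
p = 5/100 = 0.05
1 - p = 0.95
(1 - p)^50 = 0.95^50 = 0.076945
P(at least one) = 1 - 0.076945 = 0.9231

0.9231


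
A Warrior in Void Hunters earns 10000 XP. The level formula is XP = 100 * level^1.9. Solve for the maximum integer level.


XP = 100 * level^1.9, so level = (XP / 100)^(1/1.9)
= (10000 / 100)^(1/1.9)
= 100.0^0.5263
= 11.2884
Floor: level = 11

level 11


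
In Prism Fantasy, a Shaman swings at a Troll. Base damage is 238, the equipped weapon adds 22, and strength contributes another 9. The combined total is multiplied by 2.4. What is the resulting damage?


Sum base + weapon + str = 238 + 22 + 9 = 269
Multiply by 2.4:
269 * 2.4 = 645.6

645.6 damage


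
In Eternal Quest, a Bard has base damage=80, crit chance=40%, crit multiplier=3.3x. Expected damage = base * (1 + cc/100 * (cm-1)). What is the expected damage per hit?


E[dmg] = base * (1 + crit_chance * (crit_mult - 1))
cc as decimal = 40/100 = 0.4
cm - 1 = 3.3 - 1 = 2.3
Bonus factor = 0.4 * 2.3 = 0.92
Total multiplier = 1 + 0.92 = 1.92
Expected damage = 80 * 1.92 = 153.60

153.60 damage


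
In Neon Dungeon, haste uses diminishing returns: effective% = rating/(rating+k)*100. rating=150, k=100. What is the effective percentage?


effective% = rating / (rating + k) * 100
= 150 / (150 + 100) * 100
= 150 / 250 * 100
= 0.6 * 100
= 60.00%

60.00%


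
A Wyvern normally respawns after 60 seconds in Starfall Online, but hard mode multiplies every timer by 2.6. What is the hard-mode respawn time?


Respawn time = base * multiplier
= 60 * 2.6
= 156.0 seconds

156.0 seconds


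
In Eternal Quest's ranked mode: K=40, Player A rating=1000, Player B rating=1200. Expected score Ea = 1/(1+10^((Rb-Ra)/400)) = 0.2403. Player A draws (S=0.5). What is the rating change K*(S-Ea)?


Elo update: delta = K * (S - Ea), where S = 0.5 (draws)
S - Ea = 0.5 - 0.2403 = 0.2597
Rating change = 40 * 0.2597
= 10.39

10.39 rating points


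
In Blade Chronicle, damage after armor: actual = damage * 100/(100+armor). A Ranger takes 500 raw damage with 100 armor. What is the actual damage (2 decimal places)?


actual = 500 * 100 / (100 + 100)
= 500 * 100 / 200
= 50000 / 200
= 250.00

250.00 damage


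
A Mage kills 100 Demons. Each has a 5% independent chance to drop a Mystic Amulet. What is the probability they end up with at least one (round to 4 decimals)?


P(at least one) = 1 - P(none) = 1 - (1-p)^n
p = 5/100 = 0.05
1 - p = 0.95
(1 - p)^100 = 0.95^100 = 0.005921
P(at least one) = 1 - 0.005921 = 0.9941

0.9941


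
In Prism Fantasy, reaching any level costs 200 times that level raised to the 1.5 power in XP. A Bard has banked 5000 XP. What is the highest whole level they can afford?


XP = 200 * level^1.5, so level = (XP / 200)^(1/1.5)
= (5000 / 200)^(1/1.5)
= 25.0^0.6667
= 8.5499
Floor: level = 8

level 8


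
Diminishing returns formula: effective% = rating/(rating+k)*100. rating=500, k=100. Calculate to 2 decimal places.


effective% = rating / (rating + k) * 100
= 500 / (500 + 100) * 100
= 500 / 600 * 100
= 0.833333 * 100
= 83.33%

83.33%


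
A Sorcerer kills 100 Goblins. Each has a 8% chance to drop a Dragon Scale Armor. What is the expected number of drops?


Expected drops = kills * (drop_rate / 100)
= 100 * (8 / 100)
= 100 * 0.08
= 8.0

8.0 drops


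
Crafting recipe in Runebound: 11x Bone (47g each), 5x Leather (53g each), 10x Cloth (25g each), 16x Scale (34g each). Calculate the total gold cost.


Cost breakdown:
  Bone: 11 * 47 = 517
  Leather: 5 * 53 = 265
  Cloth: 10 * 25 = 250
  Scale: 16 * 34 = 544
Total = 517 + 265 + 250 + 544 = 1576

1576 gold


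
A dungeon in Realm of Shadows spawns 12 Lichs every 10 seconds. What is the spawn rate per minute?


Spawns per minute = count * (60 / interval)
= 12 * (60 / 10)
= 12 * 6.0
= 72.0

72.0 per minute


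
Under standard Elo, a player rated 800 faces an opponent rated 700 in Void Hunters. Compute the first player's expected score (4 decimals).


Elo expected score: Ea = 1/(1 + 10^((Rb-Ra)/400))
Rb - Ra = 700 - 800 = -100
(Rb-Ra)/400 = -100/400 = -0.25
10^-0.25 = 0.562341
Ea = 1/(1 + 0.562341) = 1/1.562341 = 0.6401

0.6401


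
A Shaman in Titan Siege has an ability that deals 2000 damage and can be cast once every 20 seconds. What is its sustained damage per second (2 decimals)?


DPS = damage / cooldown
= 2000 / 20
= 100.00

100.00 DPS


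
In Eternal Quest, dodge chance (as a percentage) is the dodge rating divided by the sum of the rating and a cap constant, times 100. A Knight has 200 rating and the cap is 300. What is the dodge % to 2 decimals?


dodge% = 200 / (200 + 300) * 100
= 200 / 500 * 100
= 0.4 * 100
= 40.00%

40.00%


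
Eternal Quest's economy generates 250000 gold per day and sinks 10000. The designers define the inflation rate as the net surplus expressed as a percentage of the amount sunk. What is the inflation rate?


Net gold = 250000 - 10000 = 240000
Inflation rate = net / sunk * 100 = 240000 / 10000 * 100
= 24.0 * 100
= 2400.00%

2400.00%


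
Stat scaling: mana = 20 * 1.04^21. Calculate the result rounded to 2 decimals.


value = base * growth^level
= 20 * 1.04^21
= 20 * 2.278768
= 45.58

45.58 mana


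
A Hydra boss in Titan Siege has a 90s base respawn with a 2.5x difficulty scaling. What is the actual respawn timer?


Respawn time = base * multiplier
= 90 * 2.5
= 225.0 seconds

225.0 seconds


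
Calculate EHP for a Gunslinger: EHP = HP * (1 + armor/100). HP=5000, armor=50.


EHP = 5000 * (1 + 50/100)
= 5000 * (1 + 0.5)
= 5000 * 1.5
= 7500.0

7500.0 EHP


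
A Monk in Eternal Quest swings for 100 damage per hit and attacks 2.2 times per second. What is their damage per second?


DPS = damage * attack_speed
= 100 * 2.2
= 220.0

220.0 DPS


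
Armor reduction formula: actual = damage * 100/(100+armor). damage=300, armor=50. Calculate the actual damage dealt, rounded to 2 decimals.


actual = 300 * 100 / (100 + 50)
= 300 * 100 / 150
= 30000 / 150
= 200.00

200.00 damage


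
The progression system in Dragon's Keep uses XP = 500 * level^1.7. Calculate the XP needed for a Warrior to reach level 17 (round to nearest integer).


XP = 500 * level^1.7
Substitute level = 17:
XP = 500 * 17^1.7
= 500 * 123.5274
= 61764

61764 XP


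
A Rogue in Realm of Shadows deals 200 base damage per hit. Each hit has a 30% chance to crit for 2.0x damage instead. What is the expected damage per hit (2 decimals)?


E[dmg] = base * (1 + crit_chance * (crit_mult - 1))
cc as decimal = 30/100 = 0.3
cm - 1 = 2.0 - 1 = 1.0
Bonus factor = 0.3 * 1.0 = 0.3
Total multiplier = 1 + 0.3 = 1.3
Expected damage = 200 * 1.3 = 260.00

260.00 damage


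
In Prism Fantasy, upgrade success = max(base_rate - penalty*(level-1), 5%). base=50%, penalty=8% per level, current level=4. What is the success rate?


raw_rate = 50 - 8 * (4 - 1)
= 50 - 8 * 3
= 50 - 24
= 26
Apply floor: max(26, 5) = 26%

26%
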